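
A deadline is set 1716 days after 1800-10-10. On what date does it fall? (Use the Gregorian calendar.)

+365 (one year) → Oct 10, 1801 (1351 left).
+365 (one year) → Oct 10, 1802 (986 left).
+365 (one year) → Oct 10, 1803 (621 left).
+366 (one year; includes Feb 29, 1804) → Oct 10, 1804 (255 left).
Oct has 31 days: +22 → Nov 1, 1804 (233 left).
Nov has 30 days: +30 → Dec 1, 1804 (203 left).
Dec has 31 days: +31 → Jan 1, 1805 (172 left).
Jan has 31 days: +31 → Feb 1, 1805 (141 left).
Feb has 28 days: +28 → Mar 1, 1805 (113 left).
Mar has 31 days: +31 → Apr 1, 1805 (82 left).
Apr has 30 days: +30 → May 1, 1805 (52 left).
May has 31 days: +31 → Jun 1, 1805 (21 left).
+21 → Jun 22, 1805.

June 22, 1805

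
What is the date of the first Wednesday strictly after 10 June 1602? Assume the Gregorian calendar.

June 12, 1602

Jun 10, 1602 is a Monday.
From Monday to the next Wednesday is 2 days.
Jun 10, 1602 + 2 = Jun 12, 1602.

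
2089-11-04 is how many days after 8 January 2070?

7240

Jan 8, 2070 → Jan 8, 2071: 365 days.
Jan 8, 2071 → Jan 8, 2072: 365 days.
Jan 8, 2072 → Jan 8, 2073: 366 days (Feb 29, 2072 is in that span).
Jan 8, 2073 → Jan 8, 2074: 365 days.
Jan 8, 2074 → Jan 8, 2075: 365 days.
Jan 8, 2075 → Jan 8, 2076: 365 days.
Jan 8, 2076 → Jan 8, 2077: 366 days (Feb 29, 2076 is in that span).
Jan 8, 2077 → Jan 8, 2078: 365 days.
Jan 8, 2078 → Jan 8, 2079: 365 days.
Jan 8, 2079 → Jan 8, 2080: 365 days.
Jan 8, 2080 → Jan 8, 2081: 366 days (Feb 29, 2080 is in that span).
Jan 8, 2081 → Jan 8, 2082: 365 days.
Jan 8, 2082 → Jan 8, 2083: 365 days.
Jan 8, 2083 → Jan 8, 2084: 365 days.
Jan 8, 2084 → Jan 8, 2085: 366 days (Feb 29, 2084 is in that span).
Jan 8, 2085 → Jan 8, 2086: 365 days.
Jan 8, 2086 → Jan 8, 2087: 365 days.
Jan 8, 2087 → Jan 8, 2088: 365 days.
Jan 8, 2088 → Jan 8, 2089: 366 days (Feb 29, 2088 is in that span).
Jan 8, 2089 → Feb 8, 2089: 31 days (January has 31).
Feb 8, 2089 → Mar 8, 2089: 28 days (February has 28).
Mar 8, 2089 → Apr 8, 2089: 31 days (March has 31).
Apr 8, 2089 → May 8, 2089: 30 days (April has 30).
May 8, 2089 → Jun 8, 2089: 31 days (May has 31).
Jun 8, 2089 → Jul 8, 2089: 30 days (June has 30).
Jul 8, 2089 → Aug 8, 2089: 31 days (July has 31).
Aug 8, 2089 → Sep 8, 2089: 31 days (August has 31).
Sep 8, 2089 → Oct 8, 2089: 30 days (September has 30).
Oct 8, 2089 → Nov 4, 2089: 27 days.
Total: 7240 days.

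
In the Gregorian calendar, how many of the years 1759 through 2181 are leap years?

103

Multiples of 4 in [1759,2181]: 106.
Of those, multiples of 100: 4 (not leap unless ÷400).
Multiples of 400: 1.
Leap years = 106 − 4 + 1 = 103.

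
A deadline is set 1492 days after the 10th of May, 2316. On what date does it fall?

+365 (one year) → May 10, 2317 (1127 left).
+365 (one year) → May 10, 2318 (762 left).
+365 (one year) → May 10, 2319 (397 left).
May has 31 days: +22 → Jun 1, 2319 (375 left).
Jun has 30 days: +30 → Jul 1, 2319 (345 left).
Jul has 31 days: +31 → Aug 1, 2319 (314 left).
Aug has 31 days: +31 → Sep 1, 2319 (283 left).
Sep has 30 days: +30 → Oct 1, 2319 (253 left).
Oct has 31 days: +31 → Nov 1, 2319 (222 left).
Nov has 30 days: +30 → Dec 1, 2319 (192 left).
Dec has 31 days: +31 → Jan 1, 2320 (161 left).
Jan has 31 days: +31 → Feb 1, 2320 (130 left).
Feb has 29 days: +29 → Mar 1, 2320 (101 left).
Mar has 31 days: +31 → Apr 1, 2320 (70 left).
Apr has 30 days: +30 → May 1, 2320 (40 left).
May has 31 days: +31 → Jun 1, 2320 (9 left).
+9 → Jun 10, 2320.

June 10, 2320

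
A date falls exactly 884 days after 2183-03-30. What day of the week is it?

Mar 30, 2183 is a Sunday.
884 mod 7 = 2, so 884 days after a Sunday is Sunday + 2 = Tuesday.

Tuesday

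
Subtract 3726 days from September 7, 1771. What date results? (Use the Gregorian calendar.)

June 25, 1761

−365 (one year) → Sep 7, 1770 (3361 left).
−365 (one year) → Sep 7, 1769 (2996 left).
−365 (one year) → Sep 7, 1768 (2631 left).
−366 (one year; includes Feb 29, 1768) → Sep 7, 1767 (2265 left).
−365 (one year) → Sep 7, 1766 (1900 left).
−365 (one year) → Sep 7, 1765 (1535 left).
−365 (one year) → Sep 7, 1764 (1170 left).
−366 (one year; includes Feb 29, 1764) → Sep 7, 1763 (804 left).
−365 (one year) → Sep 7, 1762 (439 left).
−365 (one year) → Sep 7, 1761 (74 left).
−7 → Aug 31, 1761 (end of Aug, 31 days; 67 left).
−31 → Jul 31, 1761 (end of Jul, 31 days; 36 left).
−31 → Jun 30, 1761 (end of Jun, 30 days; 5 left).
−5 → Jun 25, 1761.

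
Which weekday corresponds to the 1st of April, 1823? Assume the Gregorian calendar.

Doomsday rule: the anchor day for the 1800s is Friday. For year 23: 23÷12 = 1 r 11, and 11÷4 = 2, so 1+11+2 = 14.
Friday + 14 ≡ Friday — that's 1823's doomsday.
In April the doomsday date is Apr 4.
Apr 1 is 3 days before Apr 4; 3 mod 7 = 3, so Friday − 3 = Tuesday.

Tuesday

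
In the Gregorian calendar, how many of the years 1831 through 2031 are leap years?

49

Multiples of 4 in [1831,2031]: 50.
Of those, multiples of 100: 2 (not leap unless ÷400).
Multiples of 400: 1.
Leap years = 50 − 2 + 1 = 49.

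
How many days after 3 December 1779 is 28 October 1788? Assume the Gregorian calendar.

3252

Dec 3, 1779 → Dec 3, 1780: 366 days (Feb 29, 1780 is in that span).
Dec 3, 1780 → Dec 3, 1781: 365 days.
Dec 3, 1781 → Dec 3, 1782: 365 days.
Dec 3, 1782 → Dec 3, 1783: 365 days.
Dec 3, 1783 → Dec 3, 1784: 366 days (Feb 29, 1784 is in that span).
Dec 3, 1784 → Dec 3, 1785: 365 days.
Dec 3, 1785 → Dec 3, 1786: 365 days.
Dec 3, 1786 → Dec 3, 1787: 365 days.
Dec 3, 1787 → Jan 3, 1788: 31 days (December has 31).
Jan 3, 1788 → Feb 3, 1788: 31 days (January has 31).
Feb 3, 1788 → Mar 3, 1788: 29 days (February has 29).
Mar 3, 1788 → Apr 3, 1788: 31 days (March has 31).
Apr 3, 1788 → May 3, 1788: 30 days (April has 30).
May 3, 1788 → Jun 3, 1788: 31 days (May has 31).
Jun 3, 1788 → Jul 3, 1788: 30 days (June has 30).
Jul 3, 1788 → Aug 3, 1788: 31 days (July has 31).
Aug 3, 1788 → Sep 3, 1788: 31 days (August has 31).
Sep 3, 1788 → Oct 3, 1788: 30 days (September has 30).
Oct 3, 1788 → Oct 28, 1788: 25 days.
Total: 3252 days.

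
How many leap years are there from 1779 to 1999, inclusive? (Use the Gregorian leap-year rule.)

Multiples of 4 in [1779,1999]: 55.
Of those, multiples of 100: 2 (not leap unless ÷400).
Multiples of 400: 0.
Leap years = 55 − 2 + 0 = 53.

53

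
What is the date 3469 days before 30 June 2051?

−365 (one year) → Jun 30, 2050 (3104 left).
−365 (one year) → Jun 30, 2049 (2739 left).
−365 (one year) → Jun 30, 2048 (2374 left).
−366 (one year; includes Feb 29, 2048) → Jun 30, 2047 (2008 left).
−365 (one year) → Jun 30, 2046 (1643 left).
−365 (one year) → Jun 30, 2045 (1278 left).
−365 (one year) → Jun 30, 2044 (913 left).
−366 (one year; includes Feb 29, 2044) → Jun 30, 2043 (547 left).
−365 (one year) → Jun 30, 2042 (182 left).
−30 → May 31, 2042 (end of May, 31 days; 152 left).
−31 → Apr 30, 2042 (end of Apr, 30 days; 121 left).
−30 → Mar 31, 2042 (end of Mar, 31 days; 91 left).
−31 → Feb 28, 2042 (end of Feb, 28 days; 60 left).
−28 → Jan 31, 2042 (end of Jan, 31 days; 32 left).
−31 → Dec 31, 2041 (end of Dec, 31 days; 1 left).
−1 → Dec 30, 2041.

December 30, 2041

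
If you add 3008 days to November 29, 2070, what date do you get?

February 23, 2079

+365 (one year) → Nov 29, 2071 (2643 left).
+366 (one year; includes Feb 29, 2072) → Nov 29, 2072 (2277 left).
+365 (one year) → Nov 29, 2073 (1912 left).
+365 (one year) → Nov 29, 2074 (1547 left).
+365 (one year) → Nov 29, 2075 (1182 left).
+366 (one year; includes Feb 29, 2076) → Nov 29, 2076 (816 left).
+365 (one year) → Nov 29, 2077 (451 left).
+365 (one year) → Nov 29, 2078 (86 left).
Nov has 30 days: +2 → Dec 1, 2078 (84 left).
Dec has 31 days: +31 → Jan 1, 2079 (53 left).
Jan has 31 days: +31 → Feb 1, 2079 (22 left).
+22 → Feb 23, 2079.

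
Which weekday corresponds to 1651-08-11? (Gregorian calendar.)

Doomsday rule: the anchor day for the 1600s is Tuesday. For year 51: 51÷12 = 4 r 3, and 3÷4 = 0, so 4+3+0 = 7.
Tuesday + 7 ≡ Tuesday — that's 1651's doomsday.
In August the doomsday date is Aug 8.
Aug 11 is 3 days after Aug 8; 3 mod 7 = 3, so Tuesday + 3 = Friday.

Friday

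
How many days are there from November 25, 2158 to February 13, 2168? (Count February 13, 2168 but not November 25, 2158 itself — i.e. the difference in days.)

3367

Nov 25, 2158 → Nov 25, 2159: 365 days.
Nov 25, 2159 → Nov 25, 2160: 366 days (Feb 29, 2160 is in that span).
Nov 25, 2160 → Nov 25, 2161: 365 days.
Nov 25, 2161 → Nov 25, 2162: 365 days.
Nov 25, 2162 → Nov 25, 2163: 365 days.
Nov 25, 2163 → Nov 25, 2164: 366 days (Feb 29, 2164 is in that span).
Nov 25, 2164 → Nov 25, 2165: 365 days.
Nov 25, 2165 → Nov 25, 2166: 365 days.
Nov 25, 2166 → Nov 25, 2167: 365 days.
Nov 25, 2167 → Dec 25, 2167: 30 days (November has 30).
Dec 25, 2167 → Jan 25, 2168: 31 days (December has 31).
Jan 25, 2168 → Feb 13, 2168: 19 days.
Total: 3367 days.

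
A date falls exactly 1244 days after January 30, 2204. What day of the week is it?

First find the weekday of Jan 30, 2204. Doomsday rule: the anchor day for the 2200s is Friday. For year 04: 4÷12 = 0 r 4, and 4÷4 = 1, so 0+4+1 = 5.
Friday + 5 ≡ Wednesday — that's 2204's doomsday.
In January the doomsday date is Jan 4 (2204 is a leap year (divisible by 4)).
Jan 30 is 26 days after Jan 4; 26 mod 7 = 5, so Wednesday + 5 = Monday.
1244 mod 7 = 5, so 1244 days after a Monday is Monday + 5 = Saturday.

Saturday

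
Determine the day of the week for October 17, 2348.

Doomsday rule: the anchor day for the 2300s is Wednesday. For year 48: 48÷12 = 4 r 0, and 0÷4 = 0, so 4+0+0 = 4.
Wednesday + 4 ≡ Sunday — that's 2348's doomsday.
In October the doomsday date is Oct 10.
Oct 17 is 7 days after Oct 10; 7 mod 7 = 0, so Sunday + 0 = Sunday.

Sunday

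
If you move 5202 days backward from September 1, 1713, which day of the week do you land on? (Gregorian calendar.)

First find the weekday of Sep 1, 1713. Doomsday rule: the anchor day for the 1700s is Sunday. For year 13: 13÷12 = 1 r 1, and 1÷4 = 0, so 1+1+0 = 2.
Sunday + 2 ≡ Tuesday — that's 1713's doomsday.
In September the doomsday date is Sep 5.
Sep 1 is 4 days before Sep 5; 4 mod 7 = 4, so Tuesday − 4 = Friday.
5202 mod 7 = 1, so 5202 days before a Friday is Friday − 1 = Thursday.

Thursday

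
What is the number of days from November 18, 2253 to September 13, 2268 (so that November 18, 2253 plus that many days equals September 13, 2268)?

Nov 18, 2253 → Nov 18, 2254: 365 days.
Nov 18, 2254 → Nov 18, 2255: 365 days.
Nov 18, 2255 → Nov 18, 2256: 366 days (Feb 29, 2256 is in that span).
Nov 18, 2256 → Nov 18, 2257: 365 days.
Nov 18, 2257 → Nov 18, 2258: 365 days.
Nov 18, 2258 → Nov 18, 2259: 365 days.
Nov 18, 2259 → Nov 18, 2260: 366 days (Feb 29, 2260 is in that span).
Nov 18, 2260 → Nov 18, 2261: 365 days.
Nov 18, 2261 → Nov 18, 2262: 365 days.
Nov 18, 2262 → Nov 18, 2263: 365 days.
Nov 18, 2263 → Nov 18, 2264: 366 days (Feb 29, 2264 is in that span).
Nov 18, 2264 → Nov 18, 2265: 365 days.
Nov 18, 2265 → Nov 18, 2266: 365 days.
Nov 18, 2266 → Nov 18, 2267: 365 days.
Nov 18, 2267 → Dec 18, 2267: 30 days (November has 30).
Dec 18, 2267 → Jan 18, 2268: 31 days (December has 31).
Jan 18, 2268 → Feb 18, 2268: 31 days (January has 31).
Feb 18, 2268 → Mar 18, 2268: 29 days (February has 29).
Mar 18, 2268 → Apr 18, 2268: 31 days (March has 31).
Apr 18, 2268 → May 18, 2268: 30 days (April has 30).
May 18, 2268 → Jun 18, 2268: 31 days (May has 31).
Jun 18, 2268 → Jul 18, 2268: 30 days (June has 30).
Jul 18, 2268 → Aug 18, 2268: 31 days (July has 31).
Aug 18, 2268 → Sep 13, 2268: 26 days.
Total: 5413 days.

5413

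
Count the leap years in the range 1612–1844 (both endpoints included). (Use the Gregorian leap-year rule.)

Multiples of 4 in [1612,1844]: 59.
Of those, multiples of 100: 2 (not leap unless ÷400).
Multiples of 400: 0.
Leap years = 59 − 2 + 0 = 57.

57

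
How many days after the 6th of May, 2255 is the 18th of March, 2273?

May 6, 2255 → May 6, 2256: 366 days (Feb 29, 2256 is in that span).
May 6, 2256 → May 6, 2257: 365 days.
May 6, 2257 → May 6, 2258: 365 days.
May 6, 2258 → May 6, 2259: 365 days.
May 6, 2259 → May 6, 2260: 366 days (Feb 29, 2260 is in that span).
May 6, 2260 → May 6, 2261: 365 days.
May 6, 2261 → May 6, 2262: 365 days.
May 6, 2262 → May 6, 2263: 365 days.
May 6, 2263 → May 6, 2264: 366 days (Feb 29, 2264 is in that span).
May 6, 2264 → May 6, 2265: 365 days.
May 6, 2265 → May 6, 2266: 365 days.
May 6, 2266 → May 6, 2267: 365 days.
May 6, 2267 → May 6, 2268: 366 days (Feb 29, 2268 is in that span).
May 6, 2268 → May 6, 2269: 365 days.
May 6, 2269 → May 6, 2270: 365 days.
May 6, 2270 → May 6, 2271: 365 days.
May 6, 2271 → May 6, 2272: 366 days (Feb 29, 2272 is in that span).
May 6, 2272 → Jun 6, 2272: 31 days (May has 31).
Jun 6, 2272 → Jul 6, 2272: 30 days (June has 30).
Jul 6, 2272 → Aug 6, 2272: 31 days (July has 31).
Aug 6, 2272 → Sep 6, 2272: 31 days (August has 31).
Sep 6, 2272 → Oct 6, 2272: 30 days (September has 30).
Oct 6, 2272 → Nov 6, 2272: 31 days (October has 31).
Nov 6, 2272 → Dec 6, 2272: 30 days (November has 30).
Dec 6, 2272 → Jan 6, 2273: 31 days (December has 31).
Jan 6, 2273 → Feb 6, 2273: 31 days (January has 31).
Feb 6, 2273 → Mar 6, 2273: 28 days (February has 28).
Mar 6, 2273 → Mar 18, 2273: 12 days.
Total: 6526 days.

6526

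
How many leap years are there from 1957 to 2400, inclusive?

108

Multiples of 4 in [1957,2400]: 111.
Of those, multiples of 100: 5 (not leap unless ÷400).
Multiples of 400: 2.
Leap years = 111 − 5 + 2 = 108.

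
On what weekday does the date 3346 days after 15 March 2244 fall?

First find the weekday of Mar 15, 2244. Doomsday rule: the anchor day for the 2200s is Friday. For year 44: 44÷12 = 3 r 8, and 8÷4 = 2, so 3+8+2 = 13.
Friday + 13 ≡ Thursday — that's 2244's doomsday.
In March the doomsday date is Mar 14.
Mar 15 is 1 day after Mar 14; 1 mod 7 = 1, so Thursday + 1 = Friday.
3346 mod 7 = 0, so 3346 days after a Friday is Friday + 0 = Friday.

Friday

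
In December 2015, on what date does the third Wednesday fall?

December 16, 2015

December 1, 2015 is a Tuesday.
The first Wednesday is therefore December 2 (1 days later).
The third Wednesday is 2 + 2×7 = December 16.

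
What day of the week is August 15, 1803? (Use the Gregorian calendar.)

Monday

Doomsday rule: the anchor day for the 1800s is Friday. For year 03: 3÷12 = 0 r 3, and 3÷4 = 0, so 0+3+0 = 3.
Friday + 3 ≡ Monday — that's 1803's doomsday.
In August the doomsday date is Aug 8.
Aug 15 is 7 days after Aug 8; 7 mod 7 = 0, so Monday + 0 = Monday.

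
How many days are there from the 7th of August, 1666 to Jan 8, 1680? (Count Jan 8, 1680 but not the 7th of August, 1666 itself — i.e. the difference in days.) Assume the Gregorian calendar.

4902

Aug 7, 1666 → Aug 7, 1667: 365 days.
Aug 7, 1667 → Aug 7, 1668: 366 days (Feb 29, 1668 is in that span).
Aug 7, 1668 → Aug 7, 1669: 365 days.
Aug 7, 1669 → Aug 7, 1670: 365 days.
Aug 7, 1670 → Aug 7, 1671: 365 days.
Aug 7, 1671 → Aug 7, 1672: 366 days (Feb 29, 1672 is in that span).
Aug 7, 1672 → Aug 7, 1673: 365 days.
Aug 7, 1673 → Aug 7, 1674: 365 days.
Aug 7, 1674 → Aug 7, 1675: 365 days.
Aug 7, 1675 → Aug 7, 1676: 366 days (Feb 29, 1676 is in that span).
Aug 7, 1676 → Aug 7, 1677: 365 days.
Aug 7, 1677 → Aug 7, 1678: 365 days.
Aug 7, 1678 → Aug 7, 1679: 365 days.
Aug 7, 1679 → Sep 7, 1679: 31 days (August has 31).
Sep 7, 1679 → Oct 7, 1679: 30 days (September has 30).
Oct 7, 1679 → Nov 7, 1679: 31 days (October has 31).
Nov 7, 1679 → Dec 7, 1679: 30 days (November has 30).
Dec 7, 1679 → Jan 7, 1680: 31 days (December has 31).
Jan 7, 1680 → Jan 8, 1680: 1 days.
Total: 4902 days.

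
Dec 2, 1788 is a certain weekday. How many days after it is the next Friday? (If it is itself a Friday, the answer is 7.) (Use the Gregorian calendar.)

Dec 2, 1788 is a Tuesday.
From Tuesday to the next Friday is 3 days.

3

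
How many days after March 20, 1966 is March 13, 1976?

Mar 20, 1966 → Mar 20, 1967: 365 days.
Mar 20, 1967 → Mar 20, 1968: 366 days (Feb 29, 1968 is in that span).
Mar 20, 1968 → Mar 20, 1969: 365 days.
Mar 20, 1969 → Mar 20, 1970: 365 days.
Mar 20, 1970 → Mar 20, 1971: 365 days.
Mar 20, 1971 → Mar 20, 1972: 366 days (Feb 29, 1972 is in that span).
Mar 20, 1972 → Mar 20, 1973: 365 days.
Mar 20, 1973 → Mar 20, 1974: 365 days.
Mar 20, 1974 → Mar 20, 1975: 365 days.
Mar 20, 1975 → Apr 20, 1975: 31 days (March has 31).
Apr 20, 1975 → May 20, 1975: 30 days (April has 30).
May 20, 1975 → Jun 20, 1975: 31 days (May has 31).
Jun 20, 1975 → Jul 20, 1975: 30 days (June has 30).
Jul 20, 1975 → Aug 20, 1975: 31 days (July has 31).
Aug 20, 1975 → Sep 20, 1975: 31 days (August has 31).
Sep 20, 1975 → Oct 20, 1975: 30 days (September has 30).
Oct 20, 1975 → Nov 20, 1975: 31 days (October has 31).
Nov 20, 1975 → Dec 20, 1975: 30 days (November has 30).
Dec 20, 1975 → Jan 20, 1976: 31 days (December has 31).
Jan 20, 1976 → Feb 20, 1976: 31 days (January has 31).
Feb 20, 1976 → Mar 13, 1976: 22 days.
Total: 3646 days.

3646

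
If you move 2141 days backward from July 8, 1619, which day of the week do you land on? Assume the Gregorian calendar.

Jul 8, 1619 is a Monday.
2141 mod 7 = 6, so 2141 days before a Monday is Monday − 6 = Tuesday.

Tuesday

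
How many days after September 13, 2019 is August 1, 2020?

Sep 13, 2019 → Oct 13, 2019: 30 days (September has 30).
Oct 13, 2019 → Nov 13, 2019: 31 days (October has 31).
Nov 13, 2019 → Dec 13, 2019: 30 days (November has 30).
Dec 13, 2019 → Jan 13, 2020: 31 days (December has 31).
Jan 13, 2020 → Feb 13, 2020: 31 days (January has 31).
Feb 13, 2020 → Mar 13, 2020: 29 days (February has 29).
Mar 13, 2020 → Apr 13, 2020: 31 days (March has 31).
Apr 13, 2020 → May 13, 2020: 30 days (April has 30).
May 13, 2020 → Jun 13, 2020: 31 days (May has 31).
Jun 13, 2020 → Jul 13, 2020: 30 days (June has 30).
Jul 13, 2020 → Aug 1, 2020: 19 days.
Total: 323 days.

323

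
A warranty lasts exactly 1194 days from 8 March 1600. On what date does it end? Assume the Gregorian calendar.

June 15, 1603

+365 (one year) → Mar 8, 1601 (829 left).
+365 (one year) → Mar 8, 1602 (464 left).
+365 (one year) → Mar 8, 1603 (99 left).
Mar has 31 days: +24 → Apr 1, 1603 (75 left).
Apr has 30 days: +30 → May 1, 1603 (45 left).
May has 31 days: +31 → Jun 1, 1603 (14 left).
+14 → Jun 15, 1603.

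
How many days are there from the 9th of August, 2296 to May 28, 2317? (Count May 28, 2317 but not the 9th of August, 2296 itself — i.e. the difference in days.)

7596

Aug 9, 2296 → Aug 9, 2297: 365 days.
Aug 9, 2297 → Aug 9, 2298: 365 days.
Aug 9, 2298 → Aug 9, 2299: 365 days.
Aug 9, 2299 → Aug 9, 2300: 365 days.
Aug 9, 2300 → Aug 9, 2301: 365 days.
Aug 9, 2301 → Aug 9, 2302: 365 days.
Aug 9, 2302 → Aug 9, 2303: 365 days.
Aug 9, 2303 → Aug 9, 2304: 366 days (Feb 29, 2304 is in that span).
Aug 9, 2304 → Aug 9, 2305: 365 days.
Aug 9, 2305 → Aug 9, 2306: 365 days.
Aug 9, 2306 → Aug 9, 2307: 365 days.
Aug 9, 2307 → Aug 9, 2308: 366 days (Feb 29, 2308 is in that span).
Aug 9, 2308 → Aug 9, 2309: 365 days.
Aug 9, 2309 → Aug 9, 2310: 365 days.
Aug 9, 2310 → Aug 9, 2311: 365 days.
Aug 9, 2311 → Aug 9, 2312: 366 days (Feb 29, 2312 is in that span).
Aug 9, 2312 → Aug 9, 2313: 365 days.
Aug 9, 2313 → Aug 9, 2314: 365 days.
Aug 9, 2314 → Aug 9, 2315: 365 days.
Aug 9, 2315 → Aug 9, 2316: 366 days (Feb 29, 2316 is in that span).
Aug 9, 2316 → Sep 9, 2316: 31 days (August has 31).
Sep 9, 2316 → Oct 9, 2316: 30 days (September has 30).
Oct 9, 2316 → Nov 9, 2316: 31 days (October has 31).
Nov 9, 2316 → Dec 9, 2316: 30 days (November has 30).
Dec 9, 2316 → Jan 9, 2317: 31 days (December has 31).
Jan 9, 2317 → Feb 9, 2317: 31 days (January has 31).
Feb 9, 2317 → Mar 9, 2317: 28 days (February has 28).
Mar 9, 2317 → Apr 9, 2317: 31 days (March has 31).
Apr 9, 2317 → May 9, 2317: 30 days (April has 30).
May 9, 2317 → May 28, 2317: 19 days.
Total: 7596 days.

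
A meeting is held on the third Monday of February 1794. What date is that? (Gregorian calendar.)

February 1, 1794 is a Saturday.
The first Monday is therefore February 3 (2 days later).
The third Monday is 3 + 2×7 = February 17.

February 17, 1794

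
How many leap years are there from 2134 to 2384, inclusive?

Multiples of 4 in [2134,2384]: 63.
Of those, multiples of 100: 2 (not leap unless ÷400).
Multiples of 400: 0.
Leap years = 63 − 2 + 0 = 61.

61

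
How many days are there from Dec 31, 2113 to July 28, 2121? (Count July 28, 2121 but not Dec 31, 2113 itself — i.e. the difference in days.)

Dec 31, 2113 → Dec 31, 2114: 365 days.
Dec 31, 2114 → Dec 31, 2115: 365 days.
Dec 31, 2115 → Dec 31, 2116: 366 days (Feb 29, 2116 is in that span).
Dec 31, 2116 → Dec 31, 2117: 365 days.
Dec 31, 2117 → Dec 31, 2118: 365 days.
Dec 31, 2118 → Dec 31, 2119: 365 days.
Dec 31, 2119 → Dec 31, 2120: 366 days (Feb 29, 2120 is in that span).
Dec 31, 2120 → Jan 31, 2121: 31 days (December has 31).
Jan 31, 2121 → Feb 28, 2121: 28 days (January has 31).
Feb 28, 2121 → Mar 28, 2121: 28 days (February has 28).
Mar 28, 2121 → Apr 28, 2121: 31 days (March has 31).
Apr 28, 2121 → May 28, 2121: 30 days (April has 30).
May 28, 2121 → Jun 28, 2121: 31 days (May has 31).
Jun 28, 2121 → Jul 28, 2121: 30 days.
Total: 2766 days.

2766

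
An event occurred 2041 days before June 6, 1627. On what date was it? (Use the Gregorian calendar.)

−365 (one year) → Jun 6, 1626 (1676 left).
−365 (one year) → Jun 6, 1625 (1311 left).
−365 (one year) → Jun 6, 1624 (946 left).
−366 (one year; includes Feb 29, 1624) → Jun 6, 1623 (580 left).
−365 (one year) → Jun 6, 1622 (215 left).
−6 → May 31, 1622 (end of May, 31 days; 209 left).
−31 → Apr 30, 1622 (end of Apr, 30 days; 178 left).
−30 → Mar 31, 1622 (end of Mar, 31 days; 148 left).
−31 → Feb 28, 1622 (end of Feb, 28 days; 117 left).
−28 → Jan 31, 1622 (end of Jan, 31 days; 89 left).
−31 → Dec 31, 1621 (end of Dec, 31 days; 58 left).
−31 → Nov 30, 1621 (end of Nov, 30 days; 27 left).
−27 → Nov 3, 1621.

November 3, 1621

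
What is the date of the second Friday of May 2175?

May 1, 2175 is a Monday.
The first Friday is therefore May 5 (4 days later).
The second Friday is 5 + 1×7 = May 12.

May 12, 2175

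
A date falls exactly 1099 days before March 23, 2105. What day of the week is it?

Mar 23, 2105 is a Monday.
1099 mod 7 = 0, so 1099 days before a Monday is Monday − 0 = Monday.

Monday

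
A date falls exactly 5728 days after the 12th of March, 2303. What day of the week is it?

Saturday

Mar 12, 2303 is a Thursday.
5728 mod 7 = 2, so 5728 days after a Thursday is Thursday + 2 = Saturday.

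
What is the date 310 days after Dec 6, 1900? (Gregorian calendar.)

Dec has 31 days: +26 → Jan 1, 1901 (284 left).
Jan has 31 days: +31 → Feb 1, 1901 (253 left).
Feb has 28 days: +28 → Mar 1, 1901 (225 left).
Mar has 31 days: +31 → Apr 1, 1901 (194 left).
Apr has 30 days: +30 → May 1, 1901 (164 left).
May has 31 days: +31 → Jun 1, 1901 (133 left).
Jun has 30 days: +30 → Jul 1, 1901 (103 left).
Jul has 31 days: +31 → Aug 1, 1901 (72 left).
Aug has 31 days: +31 → Sep 1, 1901 (41 left).
Sep has 30 days: +30 → Oct 1, 1901 (11 left).
+11 → Oct 12, 1901.

October 12, 1901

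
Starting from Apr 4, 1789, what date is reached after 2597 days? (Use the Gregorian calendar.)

+365 (one year) → Apr 4, 1790 (2232 left).
+365 (one year) → Apr 4, 1791 (1867 left).
+366 (one year; includes Feb 29, 1792) → Apr 4, 1792 (1501 left).
+365 (one year) → Apr 4, 1793 (1136 left).
+365 (one year) → Apr 4, 1794 (771 left).
+365 (one year) → Apr 4, 1795 (406 left).
+366 (one year; includes Feb 29, 1796) → Apr 4, 1796 (40 left).
Apr has 30 days: +27 → May 1, 1796 (13 left).
+13 → May 14, 1796.

May 14, 1796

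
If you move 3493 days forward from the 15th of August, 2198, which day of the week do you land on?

First find the weekday of Aug 15, 2198. Doomsday rule: the anchor day for the 2100s is Sunday. For year 98: 98÷12 = 8 r 2, and 2÷4 = 0, so 8+2+0 = 10.
Sunday + 10 ≡ Wednesday — that's 2198's doomsday.
In August the doomsday date is Aug 8.
Aug 15 is 7 days after Aug 8; 7 mod 7 = 0, so Wednesday + 0 = Wednesday.
3493 mod 7 = 0, so 3493 days after a Wednesday is Wednesday + 0 = Wednesday.

Wednesday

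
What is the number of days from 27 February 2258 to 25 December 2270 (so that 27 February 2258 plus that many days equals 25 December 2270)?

Feb 27, 2258 → Feb 27, 2259: 365 days.
Feb 27, 2259 → Feb 27, 2260: 365 days.
Feb 27, 2260 → Feb 27, 2261: 366 days (Feb 29, 2260 is in that span).
Feb 27, 2261 → Feb 27, 2262: 365 days.
Feb 27, 2262 → Feb 27, 2263: 365 days.
Feb 27, 2263 → Feb 27, 2264: 365 days.
Feb 27, 2264 → Feb 27, 2265: 366 days (Feb 29, 2264 is in that span).
Feb 27, 2265 → Feb 27, 2266: 365 days.
Feb 27, 2266 → Feb 27, 2267: 365 days.
Feb 27, 2267 → Feb 27, 2268: 365 days.
Feb 27, 2268 → Feb 27, 2269: 366 days (Feb 29, 2268 is in that span).
Feb 27, 2269 → Feb 27, 2270: 365 days.
Feb 27, 2270 → Mar 27, 2270: 28 days (February has 28).
Mar 27, 2270 → Apr 27, 2270: 31 days (March has 31).
Apr 27, 2270 → May 27, 2270: 30 days (April has 30).
May 27, 2270 → Jun 27, 2270: 31 days (May has 31).
Jun 27, 2270 → Jul 27, 2270: 30 days (June has 30).
Jul 27, 2270 → Aug 27, 2270: 31 days (July has 31).
Aug 27, 2270 → Sep 27, 2270: 31 days (August has 31).
Sep 27, 2270 → Oct 27, 2270: 30 days (September has 30).
Oct 27, 2270 → Nov 27, 2270: 31 days (October has 31).
Nov 27, 2270 → Dec 25, 2270: 28 days.
Total: 4684 days.

4684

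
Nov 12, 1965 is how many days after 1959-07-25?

Jul 25, 1959 → Jul 25, 1960: 366 days (Feb 29, 1960 is in that span).
Jul 25, 1960 → Jul 25, 1961: 365 days.
Jul 25, 1961 → Jul 25, 1962: 365 days.
Jul 25, 1962 → Jul 25, 1963: 365 days.
Jul 25, 1963 → Jul 25, 1964: 366 days (Feb 29, 1964 is in that span).
Jul 25, 1964 → Jul 25, 1965: 365 days.
Jul 25, 1965 → Aug 25, 1965: 31 days (July has 31).
Aug 25, 1965 → Sep 25, 1965: 31 days (August has 31).
Sep 25, 1965 → Oct 25, 1965: 30 days (September has 30).
Oct 25, 1965 → Nov 12, 1965: 18 days.
Total: 2302 days.

2302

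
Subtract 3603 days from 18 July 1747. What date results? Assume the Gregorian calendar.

−365 (one year) → Jul 18, 1746 (3238 left).
−365 (one year) → Jul 18, 1745 (2873 left).
−365 (one year) → Jul 18, 1744 (2508 left).
−366 (one year; includes Feb 29, 1744) → Jul 18, 1743 (2142 left).
−365 (one year) → Jul 18, 1742 (1777 left).
−365 (one year) → Jul 18, 1741 (1412 left).
−365 (one year) → Jul 18, 1740 (1047 left).
−366 (one year; includes Feb 29, 1740) → Jul 18, 1739 (681 left).
−365 (one year) → Jul 18, 1738 (316 left).
−18 → Jun 30, 1738 (end of Jun, 30 days; 298 left).
−30 → May 31, 1738 (end of May, 31 days; 268 left).
−31 → Apr 30, 1738 (end of Apr, 30 days; 237 left).
−30 → Mar 31, 1738 (end of Mar, 31 days; 207 left).
−31 → Feb 28, 1738 (end of Feb, 28 days; 176 left).
−28 → Jan 31, 1738 (end of Jan, 31 days; 148 left).
−31 → Dec 31, 1737 (end of Dec, 31 days; 117 left).
−31 → Nov 30, 1737 (end of Nov, 30 days; 86 left).
−30 → Oct 31, 1737 (end of Oct, 31 days; 56 left).
−31 → Sep 30, 1737 (end of Sep, 30 days; 25 left).
−25 → Sep 5, 1737.

September 5, 1737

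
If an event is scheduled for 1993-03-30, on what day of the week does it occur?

January 1, 1993 is a Friday.
Jan 1, 1993 → Feb 1, 1993: 31 days (January has 31).
Feb 1, 1993 → Mar 1, 1993: 28 days (February has 28).
Mar 1, 1993 → Mar 30, 1993: 29 days.
Total: 88 days.
88 mod 7 = 4, so Friday + 4 = Tuesday.

Tuesday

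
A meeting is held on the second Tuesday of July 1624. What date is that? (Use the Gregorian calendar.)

July 9, 1624

July 1, 1624 is a Monday.
The first Tuesday is therefore July 2 (1 days later).
The second Tuesday is 2 + 1×7 = July 9.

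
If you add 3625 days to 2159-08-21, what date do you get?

July 24, 2169

+366 (one year; includes Feb 29, 2160) → Aug 21, 2160 (3259 left).
+365 (one year) → Aug 21, 2161 (2894 left).
+365 (one year) → Aug 21, 2162 (2529 left).
+365 (one year) → Aug 21, 2163 (2164 left).
+366 (one year; includes Feb 29, 2164) → Aug 21, 2164 (1798 left).
+365 (one year) → Aug 21, 2165 (1433 left).
+365 (one year) → Aug 21, 2166 (1068 left).
+365 (one year) → Aug 21, 2167 (703 left).
+366 (one year; includes Feb 29, 2168) → Aug 21, 2168 (337 left).
Aug has 31 days: +11 → Sep 1, 2168 (326 left).
Sep has 30 days: +30 → Oct 1, 2168 (296 left).
Oct has 31 days: +31 → Nov 1, 2168 (265 left).
Nov has 30 days: +30 → Dec 1, 2168 (235 left).
Dec has 31 days: +31 → Jan 1, 2169 (204 left).
Jan has 31 days: +31 → Feb 1, 2169 (173 left).
Feb has 28 days: +28 → Mar 1, 2169 (145 left).
Mar has 31 days: +31 → Apr 1, 2169 (114 left).
Apr has 30 days: +30 → May 1, 2169 (84 left).
May has 31 days: +31 → Jun 1, 2169 (53 left).
Jun has 30 days: +30 → Jul 1, 2169 (23 left).
+23 → Jul 24, 2169.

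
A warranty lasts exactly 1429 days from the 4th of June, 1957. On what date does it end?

+365 (one year) → Jun 4, 1958 (1064 left).
+365 (one year) → Jun 4, 1959 (699 left).
+366 (one year; includes Feb 29, 1960) → Jun 4, 1960 (333 left).
Jun has 30 days: +27 → Jul 1, 1960 (306 left).
Jul has 31 days: +31 → Aug 1, 1960 (275 left).
Aug has 31 days: +31 → Sep 1, 1960 (244 left).
Sep has 30 days: +30 → Oct 1, 1960 (214 left).
Oct has 31 days: +31 → Nov 1, 1960 (183 left).
Nov has 30 days: +30 → Dec 1, 1960 (153 left).
Dec has 31 days: +31 → Jan 1, 1961 (122 left).
Jan has 31 days: +31 → Feb 1, 1961 (91 left).
Feb has 28 days: +28 → Mar 1, 1961 (63 left).
Mar has 31 days: +31 → Apr 1, 1961 (32 left).
Apr has 30 days: +30 → May 1, 1961 (2 left).
+2 → May 3, 1961.

May 3, 1961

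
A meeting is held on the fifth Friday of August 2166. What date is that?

August 29, 2166

August 1, 2166 is a Friday.
The first Friday is therefore August 1 (same day).
The fifth Friday is 1 + 4×7 = August 29.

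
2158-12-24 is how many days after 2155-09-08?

1203

Sep 8, 2155 → Sep 8, 2156: 366 days (Feb 29, 2156 is in that span).
Sep 8, 2156 → Sep 8, 2157: 365 days.
Sep 8, 2157 → Sep 8, 2158: 365 days.
Sep 8, 2158 → Oct 8, 2158: 30 days (September has 30).
Oct 8, 2158 → Nov 8, 2158: 31 days (October has 31).
Nov 8, 2158 → Dec 8, 2158: 30 days (November has 30).
Dec 8, 2158 → Dec 24, 2158: 16 days.
Total: 1203 days.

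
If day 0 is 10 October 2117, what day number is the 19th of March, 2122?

Oct 10, 2117 → Oct 10, 2118: 365 days.
Oct 10, 2118 → Oct 10, 2119: 365 days.
Oct 10, 2119 → Oct 10, 2120: 366 days (Feb 29, 2120 is in that span).
Oct 10, 2120 → Oct 10, 2121: 365 days.
Oct 10, 2121 → Nov 10, 2121: 31 days (October has 31).
Nov 10, 2121 → Dec 10, 2121: 30 days (November has 30).
Dec 10, 2121 → Jan 10, 2122: 31 days (December has 31).
Jan 10, 2122 → Feb 10, 2122: 31 days (January has 31).
Feb 10, 2122 → Mar 10, 2122: 28 days (February has 28).
Mar 10, 2122 → Mar 19, 2122: 9 days.
Total: 1621 days.

1621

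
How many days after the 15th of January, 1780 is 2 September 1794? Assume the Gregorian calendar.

Jan 15, 1780 → Jan 15, 1781: 366 days (Feb 29, 1780 is in that span).
Jan 15, 1781 → Jan 15, 1782: 365 days.
Jan 15, 1782 → Jan 15, 1783: 365 days.
Jan 15, 1783 → Jan 15, 1784: 365 days.
Jan 15, 1784 → Jan 15, 1785: 366 days (Feb 29, 1784 is in that span).
Jan 15, 1785 → Jan 15, 1786: 365 days.
Jan 15, 1786 → Jan 15, 1787: 365 days.
Jan 15, 1787 → Jan 15, 1788: 365 days.
Jan 15, 1788 → Jan 15, 1789: 366 days (Feb 29, 1788 is in that span).
Jan 15, 1789 → Jan 15, 1790: 365 days.
Jan 15, 1790 → Jan 15, 1791: 365 days.
Jan 15, 1791 → Jan 15, 1792: 365 days.
Jan 15, 1792 → Jan 15, 1793: 366 days (Feb 29, 1792 is in that span).
Jan 15, 1793 → Jan 15, 1794: 365 days.
Jan 15, 1794 → Feb 15, 1794: 31 days (January has 31).
Feb 15, 1794 → Mar 15, 1794: 28 days (February has 28).
Mar 15, 1794 → Apr 15, 1794: 31 days (March has 31).
Apr 15, 1794 → May 15, 1794: 30 days (April has 30).
May 15, 1794 → Jun 15, 1794: 31 days (May has 31).
Jun 15, 1794 → Jul 15, 1794: 30 days (June has 30).
Jul 15, 1794 → Aug 15, 1794: 31 days (July has 31).
Aug 15, 1794 → Sep 2, 1794: 18 days.
Total: 5344 days.

5344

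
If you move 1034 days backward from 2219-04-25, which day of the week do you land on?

Tuesday

Apr 25, 2219 is a Sunday.
1034 mod 7 = 5, so 1034 days before a Sunday is Sunday − 5 = Tuesday.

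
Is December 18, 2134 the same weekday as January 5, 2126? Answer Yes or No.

From Jan 5, 2126 to Dec 18, 2134 is 3269 days.
3269 mod 7 = 0, so they are the same weekday.
(Jan 5, 2126 is a Saturday; Dec 18, 2134 is a Saturday.)

Yes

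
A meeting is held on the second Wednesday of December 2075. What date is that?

December 11, 2075

December 1, 2075 is a Sunday.
The first Wednesday is therefore December 4 (3 days later).
The second Wednesday is 4 + 1×7 = December 11.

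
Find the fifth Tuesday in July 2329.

July 30, 2329

July 1, 2329 is a Monday.
The first Tuesday is therefore July 2 (1 days later).
The fifth Tuesday is 2 + 4×7 = July 30.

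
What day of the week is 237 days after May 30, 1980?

Thursday

May 30, 1980 is a Friday.
237 mod 7 = 6, so 237 days after a Friday is Friday + 6 = Thursday.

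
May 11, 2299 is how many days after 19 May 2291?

May 19, 2291 → May 19, 2292: 366 days (Feb 29, 2292 is in that span).
May 19, 2292 → May 19, 2293: 365 days.
May 19, 2293 → May 19, 2294: 365 days.
May 19, 2294 → May 19, 2295: 365 days.
May 19, 2295 → May 19, 2296: 366 days (Feb 29, 2296 is in that span).
May 19, 2296 → May 19, 2297: 365 days.
May 19, 2297 → May 19, 2298: 365 days.
May 19, 2298 → Jun 19, 2298: 31 days (May has 31).
Jun 19, 2298 → Jul 19, 2298: 30 days (June has 30).
Jul 19, 2298 → Aug 19, 2298: 31 days (July has 31).
Aug 19, 2298 → Sep 19, 2298: 31 days (August has 31).
Sep 19, 2298 → Oct 19, 2298: 30 days (September has 30).
Oct 19, 2298 → Nov 19, 2298: 31 days (October has 31).
Nov 19, 2298 → Dec 19, 2298: 30 days (November has 30).
Dec 19, 2298 → Jan 19, 2299: 31 days (December has 31).
Jan 19, 2299 → Feb 19, 2299: 31 days (January has 31).
Feb 19, 2299 → Mar 19, 2299: 28 days (February has 28).
Mar 19, 2299 → Apr 19, 2299: 31 days (March has 31).
Apr 19, 2299 → May 11, 2299: 22 days.
Total: 2914 days.

2914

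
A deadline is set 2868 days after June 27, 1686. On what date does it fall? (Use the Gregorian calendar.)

+365 (one year) → Jun 27, 1687 (2503 left).
+366 (one year; includes Feb 29, 1688) → Jun 27, 1688 (2137 left).
+365 (one year) → Jun 27, 1689 (1772 left).
+365 (one year) → Jun 27, 1690 (1407 left).
+365 (one year) → Jun 27, 1691 (1042 left).
+366 (one year; includes Feb 29, 1692) → Jun 27, 1692 (676 left).
+365 (one year) → Jun 27, 1693 (311 left).
Jun has 30 days: +4 → Jul 1, 1693 (307 left).
Jul has 31 days: +31 → Aug 1, 1693 (276 left).
Aug has 31 days: +31 → Sep 1, 1693 (245 left).
Sep has 30 days: +30 → Oct 1, 1693 (215 left).
Oct has 31 days: +31 → Nov 1, 1693 (184 left).
Nov has 30 days: +30 → Dec 1, 1693 (154 left).
Dec has 31 days: +31 → Jan 1, 1694 (123 left).
Jan has 31 days: +31 → Feb 1, 1694 (92 left).
Feb has 28 days: +28 → Mar 1, 1694 (64 left).
Mar has 31 days: +31 → Apr 1, 1694 (33 left).
Apr has 30 days: +30 → May 1, 1694 (3 left).
+3 → May 4, 1694.

May 4, 1694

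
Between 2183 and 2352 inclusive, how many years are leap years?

41

Multiples of 4 in [2183,2352]: 43.
Of those, multiples of 100: 2 (not leap unless ÷400).
Multiples of 400: 0.
Leap years = 43 − 2 + 0 = 41.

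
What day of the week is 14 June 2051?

Doomsday rule: the anchor day for the 2000s is Tuesday. For year 51: 51÷12 = 4 r 3, and 3÷4 = 0, so 4+3+0 = 7.
Tuesday + 7 ≡ Tuesday — that's 2051's doomsday.
In June the doomsday date is Jun 6.
Jun 14 is 8 days after Jun 6; 8 mod 7 = 1, so Tuesday + 1 = Wednesday.

Wednesday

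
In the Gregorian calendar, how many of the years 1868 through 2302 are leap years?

105

Multiples of 4 in [1868,2302]: 109.
Of those, multiples of 100: 5 (not leap unless ÷400).
Multiples of 400: 1.
Leap years = 109 − 5 + 1 = 105.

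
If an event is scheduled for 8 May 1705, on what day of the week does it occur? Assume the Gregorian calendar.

Friday

Doomsday rule: the anchor day for the 1700s is Sunday. For year 05: 5÷12 = 0 r 5, and 5÷4 = 1, so 0+5+1 = 6.
Sunday + 6 ≡ Saturday — that's 1705's doomsday.
In May the doomsday date is May 9.
May 8 is 1 day before May 9; 1 mod 7 = 1, so Saturday − 1 = Friday.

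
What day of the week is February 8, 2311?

Wednesday

Doomsday rule: the anchor day for the 2300s is Wednesday. For year 11: 11÷12 = 0 r 11, and 11÷4 = 2, so 0+11+2 = 13.
Wednesday + 13 ≡ Tuesday — that's 2311's doomsday.
In February the doomsday date is Feb 28 (2311 is not a leap year).
Feb 8 is 20 days before Feb 28; 20 mod 7 = 6, so Tuesday − 6 = Wednesday.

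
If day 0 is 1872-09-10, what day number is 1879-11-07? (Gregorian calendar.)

2614

Sep 10, 1872 → Sep 10, 1873: 365 days.
Sep 10, 1873 → Sep 10, 1874: 365 days.
Sep 10, 1874 → Sep 10, 1875: 365 days.
Sep 10, 1875 → Sep 10, 1876: 366 days (Feb 29, 1876 is in that span).
Sep 10, 1876 → Sep 10, 1877: 365 days.
Sep 10, 1877 → Sep 10, 1878: 365 days.
Sep 10, 1878 → Sep 10, 1879: 365 days.
Sep 10, 1879 → Oct 10, 1879: 30 days (September has 30).
Oct 10, 1879 → Nov 7, 1879: 28 days.
Total: 2614 days.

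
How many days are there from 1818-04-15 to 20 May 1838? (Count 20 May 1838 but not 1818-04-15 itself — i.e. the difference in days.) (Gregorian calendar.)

7340

Apr 15, 1818 → Apr 15, 1819: 365 days.
Apr 15, 1819 → Apr 15, 1820: 366 days (Feb 29, 1820 is in that span).
Apr 15, 1820 → Apr 15, 1821: 365 days.
Apr 15, 1821 → Apr 15, 1822: 365 days.
Apr 15, 1822 → Apr 15, 1823: 365 days.
Apr 15, 1823 → Apr 15, 1824: 366 days (Feb 29, 1824 is in that span).
Apr 15, 1824 → Apr 15, 1825: 365 days.
Apr 15, 1825 → Apr 15, 1826: 365 days.
Apr 15, 1826 → Apr 15, 1827: 365 days.
Apr 15, 1827 → Apr 15, 1828: 366 days (Feb 29, 1828 is in that span).
Apr 15, 1828 → Apr 15, 1829: 365 days.
Apr 15, 1829 → Apr 15, 1830: 365 days.
Apr 15, 1830 → Apr 15, 1831: 365 days.
Apr 15, 1831 → Apr 15, 1832: 366 days (Feb 29, 1832 is in that span).
Apr 15, 1832 → Apr 15, 1833: 365 days.
Apr 15, 1833 → Apr 15, 1834: 365 days.
Apr 15, 1834 → Apr 15, 1835: 365 days.
Apr 15, 1835 → Apr 15, 1836: 366 days (Feb 29, 1836 is in that span).
Apr 15, 1836 → Apr 15, 1837: 365 days.
Apr 15, 1837 → May 15, 1837: 30 days (April has 30).
May 15, 1837 → Jun 15, 1837: 31 days (May has 31).
Jun 15, 1837 → Jul 15, 1837: 30 days (June has 30).
Jul 15, 1837 → Aug 15, 1837: 31 days (July has 31).
Aug 15, 1837 → Sep 15, 1837: 31 days (August has 31).
Sep 15, 1837 → Oct 15, 1837: 30 days (September has 30).
Oct 15, 1837 → Nov 15, 1837: 31 days (October has 31).
Nov 15, 1837 → Dec 15, 1837: 30 days (November has 30).
Dec 15, 1837 → Jan 15, 1838: 31 days (December has 31).
Jan 15, 1838 → Feb 15, 1838: 31 days (January has 31).
Feb 15, 1838 → Mar 15, 1838: 28 days (February has 28).
Mar 15, 1838 → Apr 15, 1838: 31 days (March has 31).
Apr 15, 1838 → May 15, 1838: 30 days (April has 30).
May 15, 1838 → May 20, 1838: 5 days.
Total: 7340 days.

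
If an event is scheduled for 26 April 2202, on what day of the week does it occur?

Doomsday rule: the anchor day for the 2200s is Friday. For year 02: 2÷12 = 0 r 2, and 2÷4 = 0, so 0+2+0 = 2.
Friday + 2 ≡ Sunday — that's 2202's doomsday.
In April the doomsday date is Apr 4.
Apr 26 is 22 days after Apr 4; 22 mod 7 = 1, so Sunday + 1 = Monday.

Monday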